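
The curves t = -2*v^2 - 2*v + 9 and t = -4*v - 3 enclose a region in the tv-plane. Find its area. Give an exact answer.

Both boundary curves give t as a function of v, so integrate with respect to v. Setting them equal: -2*v^2 + 2*v + 12 = 0, i.e. -2*(v - 3)*(v + 2) = 0, so they meet at v = -2, 3.
For v in [-2, 3], t = -2*v^2 - 2*v + 9 is on the right; area = ∫[-2,3] (-2*v^2 + 2*v + 12) dv = 125/3.

125/3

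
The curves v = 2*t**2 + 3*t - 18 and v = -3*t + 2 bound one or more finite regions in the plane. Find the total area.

343/3

Set the curves equal: 2*t**2 + 3*t - 18 = -3*t + 2, so 2*t**2 + 6*t - 20 = 0, which factors as 2*(t - 2)*(t + 5) = 0. The curves meet at t = -5, 2.
On [-5, 2], v = -3*t + 2 is on top; that piece has area ∫[-5,2] (-(2*t**2 + 6*t - 20)) dt = 343/3.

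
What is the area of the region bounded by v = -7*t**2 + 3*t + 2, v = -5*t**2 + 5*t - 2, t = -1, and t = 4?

The difference (-7*t**2 + 3*t + 2) - (-5*t**2 + 5*t - 2) = -2*t**2 - 2*t + 4 changes sign at t = 1 inside [-1, 4], so split the integral there.
∫[-1,1] (-2*t**2 - 2*t + 4) dt = 20/3.
∫[1,4] (-2*t**2 - 2*t + 4) dt = -45; the area of that piece is 45.
Total area = 20/3 + 45 = 155/3.

155/3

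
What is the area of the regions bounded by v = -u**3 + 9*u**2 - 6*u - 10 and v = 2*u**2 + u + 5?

148/3

Set the curves equal: -u**3 + 9*u**2 - 6*u - 10 = 2*u**2 + u + 5, so -u**3 + 7*u**2 - 7*u - 15 = 0, which factors as -(u - 5)*(u - 3)*(u + 1) = 0. The curves meet at u = -1, 3, 5.
On [-1, 3], v = 2*u**2 + u + 5 is on top; that piece has area ∫[-1,3] (-(-u**3 + 7*u**2 - 7*u - 15)) du = 128/3.
On [3, 5], v = -u**3 + 9*u**2 - 6*u - 10 is on top; that piece has area ∫[3,5] (-u**3 + 7*u**2 - 7*u - 15) du = 20/3.
Total enclosed area = 128/3 + 20/3 = 148/3.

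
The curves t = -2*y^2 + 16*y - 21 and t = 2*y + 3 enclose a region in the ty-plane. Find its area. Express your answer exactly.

Both boundary curves give t as a function of y, so integrate with respect to y. Setting them equal: -2*y^2 + 14*y - 24 = 0, i.e. -2*(y - 4)*(y - 3) = 0, so they meet at y = 3, 4.
For y in [3, 4], t = -2*y^2 + 16*y - 21 is on the right; area = ∫[3,4] (-2*y^2 + 14*y - 24) dy = 1/3.

1/3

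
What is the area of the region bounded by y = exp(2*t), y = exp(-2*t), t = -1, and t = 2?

The difference (exp(2*t)) - (exp(-2*t)) = exp(2*t) - exp(-2*t) changes sign at t = 0 inside [-1, 2], so split the integral there.
∫[-1,0] (exp(2*t) - exp(-2*t)) dt = -exp(2)/2 - exp(-2)/2 + 1; the area of that piece is -1 + exp(-2)/2 + exp(2)/2.
∫[0,2] (exp(2*t) - exp(-2*t)) dt = -1 + exp(-4)/2 + exp(4)/2.
Total area = (-1 + exp(-2)/2 + exp(2)/2) + (-1 + exp(-4)/2 + exp(4)/2) = -2 + exp(-4)/2 + exp(-2)/2 + exp(2)/2 + exp(4)/2.

-2 + exp(-4)/2 + exp(-2)/2 + exp(2)/2 + exp(4)/2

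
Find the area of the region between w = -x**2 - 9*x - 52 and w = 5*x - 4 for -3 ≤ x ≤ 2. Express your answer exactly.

650/3

On [-3, 2], (-x**2 - 9*x - 52) - (5*x - 4) = -x**2 - 14*x - 48 is ≤ 0 throughout, so the area is a single integral of |-x**2 - 14*x - 48|.
∫[-3,2] (-x**2 - 14*x - 48) dx = -650/3; the area of that piece is 650/3.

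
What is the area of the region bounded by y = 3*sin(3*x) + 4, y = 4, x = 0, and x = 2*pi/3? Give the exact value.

4

The difference (3*sin(3*x) + 4) - (4) = 3*sin(3*x) changes sign at x = pi/3 inside [0, 2*pi/3], so split the integral there.
∫[0,pi/3] (3*sin(3*x)) dx = 2.
∫[pi/3,2*pi/3] (3*sin(3*x)) dx = -2; the area of that piece is 2.
Total area = 2 + 2 = 4.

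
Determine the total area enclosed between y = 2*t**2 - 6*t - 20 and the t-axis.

The curve meets the t-axis where 2*t**2 - 6*t - 20 = 0, i.e. 2*(t - 5)*(t + 2) = 0, at t = -2, 5.
On [-2, 5] the curve lies below the axis; ∫[-2,5] (2*t**2 - 6*t - 20) dt = -343/3, giving area 343/3.

343/3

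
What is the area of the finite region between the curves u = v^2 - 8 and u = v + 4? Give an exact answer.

Both boundary curves give u as a function of v, so integrate with respect to v. Setting them equal: v^2 - v - 12 = 0, i.e. (v - 4)*(v + 3) = 0, so they meet at v = -3, 4.
For v in [-3, 4], u = v^2 - 8 is on the left; area = ∫[-3,4] (-(v^2 - v - 12)) dv = 343/6.

343/6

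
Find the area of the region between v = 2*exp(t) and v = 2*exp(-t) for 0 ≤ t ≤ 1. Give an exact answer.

-4 + 2*exp(-1) + 2*exp(1)

On [0, 1], (2*exp(t)) - (2*exp(-t)) = 2*exp(t) - 2*exp(-t) is ≥ 0 throughout, so the area is a single integral of |2*exp(t) - 2*exp(-t)|.
∫[0,1] (2*exp(t) - 2*exp(-t)) dt = -4 + 2*exp(-1) + 2*exp(1).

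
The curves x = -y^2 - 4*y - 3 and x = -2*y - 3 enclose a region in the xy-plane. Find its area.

Both boundary curves give x as a function of y, so integrate with respect to y. Setting them equal: -y^2 - 2*y = 0, i.e. -y*(y + 2) = 0, so they meet at y = -2, 0.
For y in [-2, 0], x = -y^2 - 4*y - 3 is on the right; area = ∫[-2,0] (-y^2 - 2*y) dy = 4/3.

4/3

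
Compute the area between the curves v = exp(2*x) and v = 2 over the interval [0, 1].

-7/2 + 2*log(2) + exp(2)/2

The difference (exp(2*x)) - (2) = exp(2*x) - 2 changes sign at x = log(2)/2 inside [0, 1], so split the integral there.
∫[0,log(2)/2] (exp(2*x) - 2) dx = 1/2 - log(2); the area of that piece is -1/2 + log(2).
∫[log(2)/2,1] (exp(2*x) - 2) dx = -3 + log(2) + exp(2)/2.
Total area = (-1/2 + log(2)) + (-3 + log(2) + exp(2)/2) = -7/2 + 2*log(2) + exp(2)/2.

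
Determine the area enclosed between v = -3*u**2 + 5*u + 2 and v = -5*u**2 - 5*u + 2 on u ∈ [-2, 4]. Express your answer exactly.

412/3

The difference (-3*u**2 + 5*u + 2) - (-5*u**2 - 5*u + 2) = 2*u**2 + 10*u changes sign at u = 0 inside [-2, 4], so split the integral there.
∫[-2,0] (2*u**2 + 10*u) du = -44/3; the area of that piece is 44/3.
∫[0,4] (2*u**2 + 10*u) du = 368/3.
Total area = 44/3 + 368/3 = 412/3.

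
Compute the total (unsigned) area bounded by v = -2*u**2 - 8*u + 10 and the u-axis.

The curve meets the u-axis where -2*u**2 - 8*u + 10 = 0, i.e. -2*(u - 1)*(u + 5) = 0, at u = -5, 1.
On [-5, 1] the curve lies above the axis; ∫[-5,1] (-2*u**2 - 8*u + 10) du = 72, giving area 72.

72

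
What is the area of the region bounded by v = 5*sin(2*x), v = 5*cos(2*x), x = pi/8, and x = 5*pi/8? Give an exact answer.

On [pi/8, 5*pi/8], (5*sin(2*x)) - (5*cos(2*x)) = 5*sin(2*x) - 5*cos(2*x) is ≥ 0 throughout, so the area is a single integral of |5*sin(2*x) - 5*cos(2*x)|.
∫[pi/8,5*pi/8] (5*sin(2*x) - 5*cos(2*x)) dx = 5*sqrt(2).

5*sqrt(2)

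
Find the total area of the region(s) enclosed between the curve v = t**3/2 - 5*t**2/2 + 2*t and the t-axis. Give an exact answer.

71/12

The curve meets the t-axis where t**3/2 - 5*t**2/2 + 2*t = 0, i.e. t*(t - 4)*(t - 1)/2 = 0, at t = 0, 1, 4.
On [0, 1] the curve lies above the axis; ∫[0,1] (t**3/2 - 5*t**2/2 + 2*t) dt = 7/24, giving area 7/24.
On [1, 4] the curve lies below the axis; ∫[1,4] (t**3/2 - 5*t**2/2 + 2*t) dt = -45/8, giving area 45/8.
Total area = 7/24 + 45/8 = 71/12.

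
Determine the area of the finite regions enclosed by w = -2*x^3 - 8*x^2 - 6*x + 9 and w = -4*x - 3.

Set the curves equal: -2*x^3 - 8*x^2 - 6*x + 9 = -4*x - 3, so -2*x^3 - 8*x^2 - 2*x + 12 = 0, which factors as -2*(x - 1)*(x + 2)*(x + 3) = 0. The curves meet at x = -3, -2, 1.
On [-3, -2], w = -4*x - 3 is on top; that piece has area ∫[-3,-2] (-(-2*x^3 - 8*x^2 - 2*x + 12)) dx = 7/6.
On [-2, 1], w = -2*x^3 - 8*x^2 - 6*x + 9 is on top; that piece has area ∫[-2,1] (-2*x^3 - 8*x^2 - 2*x + 12) dx = 45/2.
Total enclosed area = 7/6 + 45/2 = 71/3.

71/3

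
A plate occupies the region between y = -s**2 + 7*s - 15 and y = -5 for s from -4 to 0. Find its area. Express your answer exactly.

352/3

On [-4, 0], (-s**2 + 7*s - 15) - (-5) = -s**2 + 7*s - 10 is ≤ 0 throughout, so the area is a single integral of |-s**2 + 7*s - 10|.
∫[-4,0] (-s**2 + 7*s - 10) ds = -352/3; the area of that piece is 352/3.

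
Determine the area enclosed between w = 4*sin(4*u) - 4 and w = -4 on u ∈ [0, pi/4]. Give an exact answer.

On [0, pi/4], (4*sin(4*u) - 4) - (-4) = 4*sin(4*u) is ≥ 0 throughout, so the area is a single integral of |4*sin(4*u)|.
∫[0,pi/4] (4*sin(4*u)) du = 2.

2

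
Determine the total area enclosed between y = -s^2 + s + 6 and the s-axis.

125/6

The curve meets the s-axis where -s^2 + s + 6 = 0, i.e. -(s - 3)*(s + 2) = 0, at s = -2, 3.
On [-2, 3] the curve lies above the axis; ∫[-2,3] (-s^2 + s + 6) ds = 125/6, giving area 125/6.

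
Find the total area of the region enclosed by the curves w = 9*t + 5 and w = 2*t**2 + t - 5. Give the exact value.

72

Set the curves equal: 9*t + 5 = 2*t**2 + t - 5, so -2*t**2 + 8*t + 10 = 0, which factors as -2*(t - 5)*(t + 1) = 0. The curves meet at t = -1, 5.
On [-1, 5], w = 9*t + 5 is on top; that piece has area ∫[-1,5] (-2*t**2 + 8*t + 10) dt = 72.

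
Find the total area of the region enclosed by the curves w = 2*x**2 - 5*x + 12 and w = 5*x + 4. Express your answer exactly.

Set the curves equal: 2*x**2 - 5*x + 12 = 5*x + 4, so 2*x**2 - 10*x + 8 = 0, which factors as 2*(x - 4)*(x - 1) = 0. The curves meet at x = 1, 4.
On [1, 4], w = 5*x + 4 is on top; that piece has area ∫[1,4] (-(2*x**2 - 10*x + 8)) dx = 9.

9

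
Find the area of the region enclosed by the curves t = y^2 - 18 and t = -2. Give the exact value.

256/3

Both boundary curves give t as a function of y, so integrate with respect to y. Setting them equal: y^2 - 16 = 0, i.e. (y - 4)*(y + 4) = 0, so they meet at y = -4, 4.
For y in [-4, 4], t = y^2 - 18 is on the left; area = ∫[-4,4] (-(y^2 - 16)) dy = 256/3.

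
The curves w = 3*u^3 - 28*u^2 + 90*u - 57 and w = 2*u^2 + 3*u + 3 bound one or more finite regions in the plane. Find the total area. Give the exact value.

71/2

Set the curves equal: 3*u^3 - 28*u^2 + 90*u - 57 = 2*u^2 + 3*u + 3, so 3*u^3 - 30*u^2 + 87*u - 60 = 0, which factors as 3*(u - 5)*(u - 4)*(u - 1) = 0. The curves meet at u = 1, 4, 5.
On [1, 4], w = 3*u^3 - 28*u^2 + 90*u - 57 is on top; that piece has area ∫[1,4] (3*u^3 - 30*u^2 + 87*u - 60) du = 135/4.
On [4, 5], w = 2*u^2 + 3*u + 3 is on top; that piece has area ∫[4,5] (-(3*u^3 - 30*u^2 + 87*u - 60)) du = 7/4.
Total enclosed area = 135/4 + 7/4 = 71/2.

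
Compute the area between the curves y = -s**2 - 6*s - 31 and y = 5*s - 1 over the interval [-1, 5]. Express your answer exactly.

On [-1, 5], (-s**2 - 6*s - 31) - (5*s - 1) = -s**2 - 11*s - 30 is ≤ 0 throughout, so the area is a single integral of |-s**2 - 11*s - 30|.
∫[-1,5] (-s**2 - 11*s - 30) ds = -354; the area of that piece is 354.

354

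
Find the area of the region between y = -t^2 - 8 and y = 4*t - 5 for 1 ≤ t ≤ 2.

On [1, 2], (-t^2 - 8) - (4*t - 5) = -t^2 - 4*t - 3 is ≤ 0 throughout, so the area is a single integral of |-t^2 - 4*t - 3|.
∫[1,2] (-t^2 - 4*t - 3) dt = -34/3; the area of that piece is 34/3.

34/3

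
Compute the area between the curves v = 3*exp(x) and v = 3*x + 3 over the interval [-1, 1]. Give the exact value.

On [-1, 1], (3*exp(x)) - (3*x + 3) = -3*x + 3*exp(x) - 3 is ≥ 0 throughout, so the area is a single integral of |-3*x + 3*exp(x) - 3|.
∫[-1,1] (-3*x + 3*exp(x) - 3) dx = -6 - 3*exp(-1) + 3*exp(1).

-6 - 3*exp(-1) + 3*exp(1)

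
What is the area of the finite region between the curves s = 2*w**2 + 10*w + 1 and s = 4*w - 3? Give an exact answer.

Both boundary curves give s as a function of w, so integrate with respect to w. Setting them equal: 2*w**2 + 6*w + 4 = 0, i.e. 2*(w + 1)*(w + 2) = 0, so they meet at w = -2, -1.
For w in [-2, -1], s = 2*w**2 + 10*w + 1 is on the left; area = ∫[-2,-1] (-(2*w**2 + 6*w + 4)) dw = 1/3.

1/3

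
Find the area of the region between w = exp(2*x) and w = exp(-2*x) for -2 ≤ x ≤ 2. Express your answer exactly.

The difference (exp(2*x)) - (exp(-2*x)) = exp(2*x) - exp(-2*x) changes sign at x = 0 inside [-2, 2], so split the integral there.
∫[-2,0] (exp(2*x) - exp(-2*x)) dx = -exp(4)/2 - exp(-4)/2 + 1; the area of that piece is -1 + exp(-4)/2 + exp(4)/2.
∫[0,2] (exp(2*x) - exp(-2*x)) dx = -1 + exp(-4)/2 + exp(4)/2.
Total area = (-1 + exp(-4)/2 + exp(4)/2) + (-1 + exp(-4)/2 + exp(4)/2) = -2 + exp(-4) + exp(4).

-2 + exp(-4) + exp(4)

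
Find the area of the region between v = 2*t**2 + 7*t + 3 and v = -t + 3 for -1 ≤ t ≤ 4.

The difference (2*t**2 + 7*t + 3) - (-t + 3) = 2*t**2 + 8*t changes sign at t = 0 inside [-1, 4], so split the integral there.
∫[-1,0] (2*t**2 + 8*t) dt = -10/3; the area of that piece is 10/3.
∫[0,4] (2*t**2 + 8*t) dt = 320/3.
Total area = 10/3 + 320/3 = 110.

110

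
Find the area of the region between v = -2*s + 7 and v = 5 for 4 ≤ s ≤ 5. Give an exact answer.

On [4, 5], (-2*s + 7) - (5) = -2*s + 2 is ≤ 0 throughout, so the area is a single integral of |-2*s + 2|.
∫[4,5] (-2*s + 2) ds = -7; the area of that piece is 7.

7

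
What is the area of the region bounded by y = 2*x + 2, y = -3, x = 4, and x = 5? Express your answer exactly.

14

On [4, 5], (2*x + 2) - (-3) = 2*x + 5 is ≥ 0 throughout, so the area is a single integral of |2*x + 5|.
∫[4,5] (2*x + 5) dx = 14.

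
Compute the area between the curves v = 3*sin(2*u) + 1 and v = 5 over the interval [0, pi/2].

-3 + 2*pi

On [0, pi/2], (3*sin(2*u) + 1) - (5) = 3*sin(2*u) - 4 is ≤ 0 throughout, so the area is a single integral of |3*sin(2*u) - 4|.
∫[0,pi/2] (3*sin(2*u) - 4) du = 3 - 2*pi; the area of that piece is -3 + 2*pi.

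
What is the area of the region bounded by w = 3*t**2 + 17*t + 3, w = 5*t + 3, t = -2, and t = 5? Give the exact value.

291

The difference (3*t**2 + 17*t + 3) - (5*t + 3) = 3*t**2 + 12*t changes sign at t = 0 inside [-2, 5], so split the integral there.
∫[-2,0] (3*t**2 + 12*t) dt = -16; the area of that piece is 16.
∫[0,5] (3*t**2 + 12*t) dt = 275.
Total area = 16 + 275 = 291.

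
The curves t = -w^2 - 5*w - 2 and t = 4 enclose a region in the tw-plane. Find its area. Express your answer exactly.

Both boundary curves give t as a function of w, so integrate with respect to w. Setting them equal: -w^2 - 5*w - 6 = 0, i.e. -(w + 2)*(w + 3) = 0, so they meet at w = -3, -2.
For w in [-3, -2], t = -w^2 - 5*w - 2 is on the right; area = ∫[-3,-2] (-w^2 - 5*w - 6) dw = 1/6.

1/6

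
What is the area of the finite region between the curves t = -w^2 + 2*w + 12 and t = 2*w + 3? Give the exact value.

36

Both boundary curves give t as a function of w, so integrate with respect to w. Setting them equal: -w^2 + 9 = 0, i.e. -(w - 3)*(w + 3) = 0, so they meet at w = -3, 3.
For w in [-3, 3], t = -w^2 + 2*w + 12 is on the right; area = ∫[-3,3] (-w^2 + 9) dw = 36.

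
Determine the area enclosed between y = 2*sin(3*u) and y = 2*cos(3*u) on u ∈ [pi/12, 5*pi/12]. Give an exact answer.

On [pi/12, 5*pi/12], (2*sin(3*u)) - (2*cos(3*u)) = 2*sin(3*u) - 2*cos(3*u) is ≥ 0 throughout, so the area is a single integral of |2*sin(3*u) - 2*cos(3*u)|.
∫[pi/12,5*pi/12] (2*sin(3*u) - 2*cos(3*u)) du = 4*sqrt(2)/3.

4*sqrt(2)/3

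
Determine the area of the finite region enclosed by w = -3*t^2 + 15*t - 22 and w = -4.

Set the curves equal: -3*t^2 + 15*t - 22 = -4, so -3*t^2 + 15*t - 18 = 0, which factors as -3*(t - 3)*(t - 2) = 0. The curves meet at t = 2, 3.
On [2, 3], w = -3*t^2 + 15*t - 22 is on top; that piece has area ∫[2,3] (-3*t^2 + 15*t - 18) dt = 1/2.

1/2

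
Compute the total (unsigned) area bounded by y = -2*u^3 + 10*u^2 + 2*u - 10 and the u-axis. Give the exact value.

296/3

The curve meets the u-axis where -2*u^3 + 10*u^2 + 2*u - 10 = 0, i.e. -2*(u - 5)*(u - 1)*(u + 1) = 0, at u = -1, 1, 5.
On [-1, 1] the curve lies below the axis; ∫[-1,1] (-2*u^3 + 10*u^2 + 2*u - 10) du = -40/3, giving area 40/3.
On [1, 5] the curve lies above the axis; ∫[1,5] (-2*u^3 + 10*u^2 + 2*u - 10) du = 256/3, giving area 256/3.
Total area = 40/3 + 256/3 = 296/3.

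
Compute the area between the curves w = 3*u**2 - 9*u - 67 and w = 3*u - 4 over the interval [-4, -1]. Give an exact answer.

68

The difference (3*u**2 - 9*u - 67) - (3*u - 4) = 3*u**2 - 12*u - 63 changes sign at u = -3 inside [-4, -1], so split the integral there.
∫[-4,-3] (3*u**2 - 12*u - 63) du = 16.
∫[-3,-1] (3*u**2 - 12*u - 63) du = -52; the area of that piece is 52.
Total area = 16 + 52 = 68.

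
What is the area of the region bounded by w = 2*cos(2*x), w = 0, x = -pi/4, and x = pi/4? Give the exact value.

On [-pi/4, pi/4], (2*cos(2*x)) - (0) = 2*cos(2*x) is ≥ 0 throughout, so the area is a single integral of |2*cos(2*x)|.
∫[-pi/4,pi/4] (2*cos(2*x)) dx = 2.

2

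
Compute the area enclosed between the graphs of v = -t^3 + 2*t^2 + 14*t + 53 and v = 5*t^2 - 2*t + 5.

517/2

Set the curves equal: -t^3 + 2*t^2 + 14*t + 53 = 5*t^2 - 2*t + 5, so -t^3 - 3*t^2 + 16*t + 48 = 0, which factors as -(t - 4)*(t + 3)*(t + 4) = 0. The curves meet at t = -4, -3, 4.
On [-4, -3], v = 5*t^2 - 2*t + 5 is on top; that piece has area ∫[-4,-3] (-(-t^3 - 3*t^2 + 16*t + 48)) dt = 5/4.
On [-3, 4], v = -t^3 + 2*t^2 + 14*t + 53 is on top; that piece has area ∫[-3,4] (-t^3 - 3*t^2 + 16*t + 48) dt = 1029/4.
Total enclosed area = 5/4 + 1029/4 = 517/2.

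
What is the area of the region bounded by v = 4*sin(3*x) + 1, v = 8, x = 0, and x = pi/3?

On [0, pi/3], (4*sin(3*x) + 1) - (8) = 4*sin(3*x) - 7 is ≤ 0 throughout, so the area is a single integral of |4*sin(3*x) - 7|.
∫[0,pi/3] (4*sin(3*x) - 7) dx = 8/3 - 7*pi/3; the area of that piece is -8/3 + 7*pi/3.

-8/3 + 7*pi/3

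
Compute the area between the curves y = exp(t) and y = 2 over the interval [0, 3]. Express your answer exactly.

-9 + 4*log(2) + exp(3)

The difference (exp(t)) - (2) = exp(t) - 2 changes sign at t = log(2) inside [0, 3], so split the integral there.
∫[0,log(2)] (exp(t) - 2) dt = 1 - log(4); the area of that piece is -1 + log(4).
∫[log(2),3] (exp(t) - 2) dt = -8 + 2*log(2) + exp(3).
Total area = (-1 + log(4)) + (-8 + 2*log(2) + exp(3)) = -9 + 4*log(2) + exp(3).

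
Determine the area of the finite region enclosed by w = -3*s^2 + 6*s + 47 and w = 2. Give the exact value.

Set the curves equal: -3*s^2 + 6*s + 47 = 2, so -3*s^2 + 6*s + 45 = 0, which factors as -3*(s - 5)*(s + 3) = 0. The curves meet at s = -3, 5.
On [-3, 5], w = -3*s^2 + 6*s + 47 is on top; that piece has area ∫[-3,5] (-3*s^2 + 6*s + 45) ds = 256.

256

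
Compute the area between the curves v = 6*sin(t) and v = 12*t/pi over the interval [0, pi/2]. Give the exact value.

On [0, pi/2], (6*sin(t)) - (12*t/pi) = -12*t/pi + 6*sin(t) is ≥ 0 throughout, so the area is a single integral of |-12*t/pi + 6*sin(t)|.
∫[0,pi/2] (-12*t/pi + 6*sin(t)) dt = 6 - 3*pi/2.

6 - 3*pi/2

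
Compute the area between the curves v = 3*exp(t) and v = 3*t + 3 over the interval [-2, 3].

On [-2, 3], (3*exp(t)) - (3*t + 3) = -3*t + 3*exp(t) - 3 is ≥ 0 throughout, so the area is a single integral of |-3*t + 3*exp(t) - 3|.
∫[-2,3] (-3*t + 3*exp(t) - 3) dt = -45/2 - 3*exp(-2) + 3*exp(3).

-45/2 - 3*exp(-2) + 3*exp(3)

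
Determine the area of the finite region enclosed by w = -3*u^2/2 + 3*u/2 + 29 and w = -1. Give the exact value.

729/4

Set the curves equal: -3*u^2/2 + 3*u/2 + 29 = -1, so -3*u^2/2 + 3*u/2 + 30 = 0, which factors as -3*(u - 5)*(u + 4)/2 = 0. The curves meet at u = -4, 5.
On [-4, 5], w = -3*u^2/2 + 3*u/2 + 29 is on top; that piece has area ∫[-4,5] (-3*u^2/2 + 3*u/2 + 30) du = 729/4.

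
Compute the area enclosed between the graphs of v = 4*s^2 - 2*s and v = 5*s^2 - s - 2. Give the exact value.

9/2

Set the curves equal: 4*s^2 - 2*s = 5*s^2 - s - 2, so -s^2 - s + 2 = 0, which factors as -(s - 1)*(s + 2) = 0. The curves meet at s = -2, 1.
On [-2, 1], v = 4*s^2 - 2*s is on top; that piece has area ∫[-2,1] (-s^2 - s + 2) ds = 9/2.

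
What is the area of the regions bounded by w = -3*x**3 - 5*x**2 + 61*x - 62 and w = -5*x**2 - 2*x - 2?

Set the curves equal: -3*x**3 - 5*x**2 + 61*x - 62 = -5*x**2 - 2*x - 2, so -3*x**3 + 63*x - 60 = 0, which factors as -3*(x - 4)*(x - 1)*(x + 5) = 0. The curves meet at x = -5, 1, 4.
On [-5, 1], w = -5*x**2 - 2*x - 2 is on top; that piece has area ∫[-5,1] (-(-3*x**3 + 63*x - 60)) dx = 648.
On [1, 4], w = -3*x**3 - 5*x**2 + 61*x - 62 is on top; that piece has area ∫[1,4] (-3*x**3 + 63*x - 60) dx = 405/4.
Total enclosed area = 648 + 405/4 = 2997/4.

2997/4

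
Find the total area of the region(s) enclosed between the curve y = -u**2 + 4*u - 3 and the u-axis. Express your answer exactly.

4/3

The curve meets the u-axis where -u**2 + 4*u - 3 = 0, i.e. -(u - 3)*(u - 1) = 0, at u = 1, 3.
On [1, 3] the curve lies above the axis; ∫[1,3] (-u**2 + 4*u - 3) du = 4/3, giving area 4/3.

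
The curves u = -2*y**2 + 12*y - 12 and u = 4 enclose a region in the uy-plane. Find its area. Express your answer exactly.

8/3

Both boundary curves give u as a function of y, so integrate with respect to y. Setting them equal: -2*y**2 + 12*y - 16 = 0, i.e. -2*(y - 4)*(y - 2) = 0, so they meet at y = 2, 4.
For y in [2, 4], u = -2*y**2 + 12*y - 12 is on the right; area = ∫[2,4] (-2*y**2 + 12*y - 16) dy = 8/3.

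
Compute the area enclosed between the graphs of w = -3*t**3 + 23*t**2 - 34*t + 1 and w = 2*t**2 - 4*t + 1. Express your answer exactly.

Set the curves equal: -3*t**3 + 23*t**2 - 34*t + 1 = 2*t**2 - 4*t + 1, so -3*t**3 + 21*t**2 - 30*t = 0, which factors as -3*t*(t - 5)*(t - 2) = 0. The curves meet at t = 0, 2, 5.
On [0, 2], w = 2*t**2 - 4*t + 1 is on top; that piece has area ∫[0,2] (-(-3*t**3 + 21*t**2 - 30*t)) dt = 16.
On [2, 5], w = -3*t**3 + 23*t**2 - 34*t + 1 is on top; that piece has area ∫[2,5] (-3*t**3 + 21*t**2 - 30*t) dt = 189/4.
Total enclosed area = 16 + 189/4 = 253/4.

253/4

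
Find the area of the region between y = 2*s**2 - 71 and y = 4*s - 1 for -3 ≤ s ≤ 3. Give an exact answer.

On [-3, 3], (2*s**2 - 71) - (4*s - 1) = 2*s**2 - 4*s - 70 is ≤ 0 throughout, so the area is a single integral of |2*s**2 - 4*s - 70|.
∫[-3,3] (2*s**2 - 4*s - 70) ds = -384; the area of that piece is 384.

384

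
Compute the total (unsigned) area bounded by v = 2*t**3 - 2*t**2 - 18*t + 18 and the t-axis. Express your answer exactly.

The curve meets the t-axis where 2*t**3 - 2*t**2 - 18*t + 18 = 0, i.e. 2*(t - 3)*(t - 1)*(t + 3) = 0, at t = -3, 1, 3.
On [-3, 1] the curve lies above the axis; ∫[-3,1] (2*t**3 - 2*t**2 - 18*t + 18) dt = 256/3, giving area 256/3.
On [1, 3] the curve lies below the axis; ∫[1,3] (2*t**3 - 2*t**2 - 18*t + 18) dt = -40/3, giving area 40/3.
Total area = 256/3 + 40/3 = 296/3.

296/3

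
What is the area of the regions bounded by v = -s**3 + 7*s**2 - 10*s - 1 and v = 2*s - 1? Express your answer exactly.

71/6

Set the curves equal: -s**3 + 7*s**2 - 10*s - 1 = 2*s - 1, so -s**3 + 7*s**2 - 12*s = 0, which factors as -s*(s - 4)*(s - 3) = 0. The curves meet at s = 0, 3, 4.
On [0, 3], v = 2*s - 1 is on top; that piece has area ∫[0,3] (-(-s**3 + 7*s**2 - 12*s)) ds = 45/4.
On [3, 4], v = -s**3 + 7*s**2 - 10*s - 1 is on top; that piece has area ∫[3,4] (-s**3 + 7*s**2 - 12*s) ds = 7/12.
Total enclosed area = 45/4 + 7/12 = 71/6.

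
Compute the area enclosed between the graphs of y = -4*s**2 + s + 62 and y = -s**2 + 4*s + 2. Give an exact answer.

729/2

Set the curves equal: -4*s**2 + s + 62 = -s**2 + 4*s + 2, so -3*s**2 - 3*s + 60 = 0, which factors as -3*(s - 4)*(s + 5) = 0. The curves meet at s = -5, 4.
On [-5, 4], y = -4*s**2 + s + 62 is on top; that piece has area ∫[-5,4] (-3*s**2 - 3*s + 60) ds = 729/2.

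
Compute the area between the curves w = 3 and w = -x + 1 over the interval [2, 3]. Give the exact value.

On [2, 3], (3) - (-x + 1) = x + 2 is ≥ 0 throughout, so the area is a single integral of |x + 2|.
∫[2,3] (x + 2) dx = 9/2.

9/2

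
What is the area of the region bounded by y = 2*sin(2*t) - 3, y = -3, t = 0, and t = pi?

4

The difference (2*sin(2*t) - 3) - (-3) = 2*sin(2*t) changes sign at t = pi/2 inside [0, pi], so split the integral there.
∫[0,pi/2] (2*sin(2*t)) dt = 2.
∫[pi/2,pi] (2*sin(2*t)) dt = -2; the area of that piece is 2.
Total area = 2 + 2 = 4.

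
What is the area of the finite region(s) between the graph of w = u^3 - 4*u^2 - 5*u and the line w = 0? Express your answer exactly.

443/6

The curve meets the u-axis where u^3 - 4*u^2 - 5*u = 0, i.e. u*(u - 5)*(u + 1) = 0, at u = -1, 0, 5.
On [-1, 0] the curve lies above the axis; ∫[-1,0] (u^3 - 4*u^2 - 5*u) du = 11/12, giving area 11/12.
On [0, 5] the curve lies below the axis; ∫[0,5] (u^3 - 4*u^2 - 5*u) du = -875/12, giving area 875/12.
Total area = 11/12 + 875/12 = 443/6.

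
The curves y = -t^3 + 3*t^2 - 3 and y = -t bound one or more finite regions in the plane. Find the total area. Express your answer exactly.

8

Set the curves equal: -t^3 + 3*t^2 - 3 = -t, so -t^3 + 3*t^2 + t - 3 = 0, which factors as -(t - 3)*(t - 1)*(t + 1) = 0. The curves meet at t = -1, 1, 3.
On [-1, 1], y = -t is on top; that piece has area ∫[-1,1] (-(-t^3 + 3*t^2 + t - 3)) dt = 4.
On [1, 3], y = -t^3 + 3*t^2 - 3 is on top; that piece has area ∫[1,3] (-t^3 + 3*t^2 + t - 3) dt = 4.
Total enclosed area = 4 + 4 = 8.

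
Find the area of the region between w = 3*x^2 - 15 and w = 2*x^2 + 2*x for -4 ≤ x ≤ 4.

The difference (3*x^2 - 15) - (2*x^2 + 2*x) = x^2 - 2*x - 15 changes sign at x = -3 inside [-4, 4], so split the integral there.
∫[-4,-3] (x^2 - 2*x - 15) dx = 13/3.
∫[-3,4] (x^2 - 2*x - 15) dx = -245/3; the area of that piece is 245/3.
Total area = 13/3 + 245/3 = 86.

86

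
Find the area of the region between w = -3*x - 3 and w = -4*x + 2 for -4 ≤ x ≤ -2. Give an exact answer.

On [-4, -2], (-3*x - 3) - (-4*x + 2) = x - 5 is ≤ 0 throughout, so the area is a single integral of |x - 5|.
∫[-4,-2] (x - 5) dx = -16; the area of that piece is 16.

16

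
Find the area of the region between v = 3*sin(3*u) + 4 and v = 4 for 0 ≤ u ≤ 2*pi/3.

4

The difference (3*sin(3*u) + 4) - (4) = 3*sin(3*u) changes sign at u = pi/3 inside [0, 2*pi/3], so split the integral there.
∫[0,pi/3] (3*sin(3*u)) du = 2.
∫[pi/3,2*pi/3] (3*sin(3*u)) du = -2; the area of that piece is 2.
Total area = 2 + 2 = 4.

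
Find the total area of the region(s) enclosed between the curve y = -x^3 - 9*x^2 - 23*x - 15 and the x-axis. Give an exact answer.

8

The curve meets the x-axis where -x^3 - 9*x^2 - 23*x - 15 = 0, i.e. -(x + 1)*(x + 3)*(x + 5) = 0, at x = -5, -3, -1.
On [-5, -3] the curve lies below the axis; ∫[-5,-3] (-x^3 - 9*x^2 - 23*x - 15) dx = -4, giving area 4.
On [-3, -1] the curve lies above the axis; ∫[-3,-1] (-x^3 - 9*x^2 - 23*x - 15) dx = 4, giving area 4.
Total area = 4 + 4 = 8.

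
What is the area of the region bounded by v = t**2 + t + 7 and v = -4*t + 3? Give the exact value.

9/2

Set the curves equal: t**2 + t + 7 = -4*t + 3, so t**2 + 5*t + 4 = 0, which factors as (t + 1)*(t + 4) = 0. The curves meet at t = -4, -1.
On [-4, -1], v = -4*t + 3 is on top; that piece has area ∫[-4,-1] (-(t**2 + 5*t + 4)) dt = 9/2.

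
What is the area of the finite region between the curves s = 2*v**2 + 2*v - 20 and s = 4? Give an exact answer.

Both boundary curves give s as a function of v, so integrate with respect to v. Setting them equal: 2*v**2 + 2*v - 24 = 0, i.e. 2*(v - 3)*(v + 4) = 0, so they meet at v = -4, 3.
For v in [-4, 3], s = 2*v**2 + 2*v - 20 is on the left; area = ∫[-4,3] (-(2*v**2 + 2*v - 24)) dv = 343/3.

343/3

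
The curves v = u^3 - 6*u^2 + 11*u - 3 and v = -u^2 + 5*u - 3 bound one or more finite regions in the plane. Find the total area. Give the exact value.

37/12

Set the curves equal: u^3 - 6*u^2 + 11*u - 3 = -u^2 + 5*u - 3, so u^3 - 5*u^2 + 6*u = 0, which factors as u*(u - 3)*(u - 2) = 0. The curves meet at u = 0, 2, 3.
On [0, 2], v = u^3 - 6*u^2 + 11*u - 3 is on top; that piece has area ∫[0,2] (u^3 - 5*u^2 + 6*u) du = 8/3.
On [2, 3], v = -u^2 + 5*u - 3 is on top; that piece has area ∫[2,3] (-(u^3 - 5*u^2 + 6*u)) du = 5/12.
Total enclosed area = 8/3 + 5/12 = 37/12.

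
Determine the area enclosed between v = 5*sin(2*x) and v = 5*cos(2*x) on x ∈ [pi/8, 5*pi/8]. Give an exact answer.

5*sqrt(2)

On [pi/8, 5*pi/8], (5*sin(2*x)) - (5*cos(2*x)) = 5*sin(2*x) - 5*cos(2*x) is ≥ 0 throughout, so the area is a single integral of |5*sin(2*x) - 5*cos(2*x)|.
∫[pi/8,5*pi/8] (5*sin(2*x) - 5*cos(2*x)) dx = 5*sqrt(2).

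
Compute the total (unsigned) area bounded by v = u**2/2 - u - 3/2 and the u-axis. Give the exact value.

The curve meets the u-axis where u**2/2 - u - 3/2 = 0, i.e. (u - 3)*(u + 1)/2 = 0, at u = -1, 3.
On [-1, 3] the curve lies below the axis; ∫[-1,3] (u**2/2 - u - 3/2) du = -16/3, giving area 16/3.

16/3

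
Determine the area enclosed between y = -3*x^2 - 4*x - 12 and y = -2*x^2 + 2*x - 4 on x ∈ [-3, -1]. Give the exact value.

2

The difference (-3*x^2 - 4*x - 12) - (-2*x^2 + 2*x - 4) = -x^2 - 6*x - 8 changes sign at x = -2 inside [-3, -1], so split the integral there.
∫[-3,-2] (-x^2 - 6*x - 8) dx = 2/3.
∫[-2,-1] (-x^2 - 6*x - 8) dx = -4/3; the area of that piece is 4/3.
Total area = 2/3 + 4/3 = 2.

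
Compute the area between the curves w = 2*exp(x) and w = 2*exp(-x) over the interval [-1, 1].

The difference (2*exp(x)) - (2*exp(-x)) = 2*exp(x) - 2*exp(-x) changes sign at x = 0 inside [-1, 1], so split the integral there.
∫[-1,0] (2*exp(x) - 2*exp(-x)) dx = -2*exp(1) - 2*exp(-1) + 4; the area of that piece is -4 + 2*exp(-1) + 2*exp(1).
∫[0,1] (2*exp(x) - 2*exp(-x)) dx = -4 + 2*exp(-1) + 2*exp(1).
Total area = (-4 + 2*exp(-1) + 2*exp(1)) + (-4 + 2*exp(-1) + 2*exp(1)) = -8 + 4*exp(-1) + 4*exp(1).

-8 + 4*exp(-1) + 4*exp(1)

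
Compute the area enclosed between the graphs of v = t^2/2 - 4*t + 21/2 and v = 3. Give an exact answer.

2/3

Set the curves equal: t^2/2 - 4*t + 21/2 = 3, so t^2/2 - 4*t + 15/2 = 0, which factors as (t - 5)*(t - 3)/2 = 0. The curves meet at t = 3, 5.
On [3, 5], v = 3 is on top; that piece has area ∫[3,5] (-(t^2/2 - 4*t + 15/2)) dt = 2/3.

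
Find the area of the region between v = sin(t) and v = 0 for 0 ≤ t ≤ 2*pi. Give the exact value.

The difference (sin(t)) - (0) = sin(t) changes sign at t = pi inside [0, 2*pi], so split the integral there.
∫[0,pi] (sin(t)) dt = 2.
∫[pi,2*pi] (sin(t)) dt = -2; the area of that piece is 2.
Total area = 2 + 2 = 4.

4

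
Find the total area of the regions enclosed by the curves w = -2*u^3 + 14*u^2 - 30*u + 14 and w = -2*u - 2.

Set the curves equal: -2*u^3 + 14*u^2 - 30*u + 14 = -2*u - 2, so -2*u^3 + 14*u^2 - 28*u + 16 = 0, which factors as -2*(u - 4)*(u - 2)*(u - 1) = 0. The curves meet at u = 1, 2, 4.
On [1, 2], w = -2*u - 2 is on top; that piece has area ∫[1,2] (-(-2*u^3 + 14*u^2 - 28*u + 16)) du = 5/6.
On [2, 4], w = -2*u^3 + 14*u^2 - 30*u + 14 is on top; that piece has area ∫[2,4] (-2*u^3 + 14*u^2 - 28*u + 16) du = 16/3.
Total enclosed area = 5/6 + 16/3 = 37/6.

37/6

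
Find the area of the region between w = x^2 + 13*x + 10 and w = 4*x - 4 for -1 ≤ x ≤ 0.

On [-1, 0], (x^2 + 13*x + 10) - (4*x - 4) = x^2 + 9*x + 14 is ≥ 0 throughout, so the area is a single integral of |x^2 + 9*x + 14|.
∫[-1,0] (x^2 + 9*x + 14) dx = 59/6.

59/6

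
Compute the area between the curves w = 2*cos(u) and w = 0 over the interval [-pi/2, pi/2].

4

On [-pi/2, pi/2], (2*cos(u)) - (0) = 2*cos(u) is ≥ 0 throughout, so the area is a single integral of |2*cos(u)|.
∫[-pi/2,pi/2] (2*cos(u)) du = 4.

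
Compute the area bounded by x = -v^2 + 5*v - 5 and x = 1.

Both boundary curves give x as a function of v, so integrate with respect to v. Setting them equal: -v^2 + 5*v - 6 = 0, i.e. -(v - 3)*(v - 2) = 0, so they meet at v = 2, 3.
For v in [2, 3], x = -v^2 + 5*v - 5 is on the right; area = ∫[2,3] (-v^2 + 5*v - 6) dv = 1/6.

1/6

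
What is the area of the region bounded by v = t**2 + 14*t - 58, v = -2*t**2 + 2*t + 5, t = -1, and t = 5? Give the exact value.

The difference (t**2 + 14*t - 58) - (-2*t**2 + 2*t + 5) = 3*t**2 + 12*t - 63 changes sign at t = 3 inside [-1, 5], so split the integral there.
∫[-1,3] (3*t**2 + 12*t - 63) dt = -176; the area of that piece is 176.
∫[3,5] (3*t**2 + 12*t - 63) dt = 68.
Total area = 176 + 68 = 244.

244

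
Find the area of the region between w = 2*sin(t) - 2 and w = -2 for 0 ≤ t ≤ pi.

4

On [0, pi], (2*sin(t) - 2) - (-2) = 2*sin(t) is ≥ 0 throughout, so the area is a single integral of |2*sin(t)|.
∫[0,pi] (2*sin(t)) dt = 4.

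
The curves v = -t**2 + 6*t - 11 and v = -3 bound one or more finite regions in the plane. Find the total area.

4/3

Set the curves equal: -t**2 + 6*t - 11 = -3, so -t**2 + 6*t - 8 = 0, which factors as -(t - 4)*(t - 2) = 0. The curves meet at t = 2, 4.
On [2, 4], v = -t**2 + 6*t - 11 is on top; that piece has area ∫[2,4] (-t**2 + 6*t - 8) dt = 4/3.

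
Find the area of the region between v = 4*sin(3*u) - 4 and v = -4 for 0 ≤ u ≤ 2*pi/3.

16/3

The difference (4*sin(3*u) - 4) - (-4) = 4*sin(3*u) changes sign at u = pi/3 inside [0, 2*pi/3], so split the integral there.
∫[0,pi/3] (4*sin(3*u)) du = 8/3.
∫[pi/3,2*pi/3] (4*sin(3*u)) du = -8/3; the area of that piece is 8/3.
Total area = 8/3 + 8/3 = 16/3.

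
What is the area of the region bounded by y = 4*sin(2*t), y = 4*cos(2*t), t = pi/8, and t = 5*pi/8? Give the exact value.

4*sqrt(2)

On [pi/8, 5*pi/8], (4*sin(2*t)) - (4*cos(2*t)) = 4*sin(2*t) - 4*cos(2*t) is ≥ 0 throughout, so the area is a single integral of |4*sin(2*t) - 4*cos(2*t)|.
∫[pi/8,5*pi/8] (4*sin(2*t) - 4*cos(2*t)) dt = 4*sqrt(2).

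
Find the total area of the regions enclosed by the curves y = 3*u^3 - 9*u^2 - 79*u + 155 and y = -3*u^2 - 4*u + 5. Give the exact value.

2459/2

Set the curves equal: 3*u^3 - 9*u^2 - 79*u + 155 = -3*u^2 - 4*u + 5, so 3*u^3 - 6*u^2 - 75*u + 150 = 0, which factors as 3*(u - 5)*(u - 2)*(u + 5) = 0. The curves meet at u = -5, 2, 5.
On [-5, 2], y = 3*u^3 - 9*u^2 - 79*u + 155 is on top; that piece has area ∫[-5,2] (3*u^3 - 6*u^2 - 75*u + 150) du = 4459/4.
On [2, 5], y = -3*u^2 - 4*u + 5 is on top; that piece has area ∫[2,5] (-(3*u^3 - 6*u^2 - 75*u + 150)) du = 459/4.
Total enclosed area = 4459/4 + 459/4 = 2459/2.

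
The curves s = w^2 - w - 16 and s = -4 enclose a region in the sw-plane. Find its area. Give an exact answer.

Both boundary curves give s as a function of w, so integrate with respect to w. Setting them equal: w^2 - w - 12 = 0, i.e. (w - 4)*(w + 3) = 0, so they meet at w = -3, 4.
For w in [-3, 4], s = w^2 - w - 16 is on the left; area = ∫[-3,4] (-(w^2 - w - 12)) dw = 343/6.

343/6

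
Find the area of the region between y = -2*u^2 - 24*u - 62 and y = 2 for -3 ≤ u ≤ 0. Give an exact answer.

102

On [-3, 0], (-2*u^2 - 24*u - 62) - (2) = -2*u^2 - 24*u - 64 is ≤ 0 throughout, so the area is a single integral of |-2*u^2 - 24*u - 64|.
∫[-3,0] (-2*u^2 - 24*u - 64) du = -102; the area of that piece is 102.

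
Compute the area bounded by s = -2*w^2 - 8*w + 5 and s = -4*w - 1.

Both boundary curves give s as a function of w, so integrate with respect to w. Setting them equal: -2*w^2 - 4*w + 6 = 0, i.e. -2*(w - 1)*(w + 3) = 0, so they meet at w = -3, 1.
For w in [-3, 1], s = -2*w^2 - 8*w + 5 is on the right; area = ∫[-3,1] (-2*w^2 - 4*w + 6) dw = 64/3.

64/3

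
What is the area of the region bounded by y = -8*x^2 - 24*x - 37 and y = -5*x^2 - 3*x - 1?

Set the curves equal: -8*x^2 - 24*x - 37 = -5*x^2 - 3*x - 1, so -3*x^2 - 21*x - 36 = 0, which factors as -3*(x + 3)*(x + 4) = 0. The curves meet at x = -4, -3.
On [-4, -3], y = -8*x^2 - 24*x - 37 is on top; that piece has area ∫[-4,-3] (-3*x^2 - 21*x - 36) dx = 1/2.

1/2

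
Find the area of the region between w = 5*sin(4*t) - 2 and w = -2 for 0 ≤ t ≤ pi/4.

On [0, pi/4], (5*sin(4*t) - 2) - (-2) = 5*sin(4*t) is ≥ 0 throughout, so the area is a single integral of |5*sin(4*t)|.
∫[0,pi/4] (5*sin(4*t)) dt = 5/2.

5/2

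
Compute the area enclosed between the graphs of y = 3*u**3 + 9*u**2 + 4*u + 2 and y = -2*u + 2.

3/2

Set the curves equal: 3*u**3 + 9*u**2 + 4*u + 2 = -2*u + 2, so 3*u**3 + 9*u**2 + 6*u = 0, which factors as 3*u*(u + 1)*(u + 2) = 0. The curves meet at u = -2, -1, 0.
On [-2, -1], y = 3*u**3 + 9*u**2 + 4*u + 2 is on top; that piece has area ∫[-2,-1] (3*u**3 + 9*u**2 + 6*u) du = 3/4.
On [-1, 0], y = -2*u + 2 is on top; that piece has area ∫[-1,0] (-(3*u**3 + 9*u**2 + 6*u)) du = 3/4.
Total enclosed area = 3/4 + 3/4 = 3/2.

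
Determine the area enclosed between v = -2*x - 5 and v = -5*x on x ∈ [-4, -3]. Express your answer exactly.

31/2

On [-4, -3], (-2*x - 5) - (-5*x) = 3*x - 5 is ≤ 0 throughout, so the area is a single integral of |3*x - 5|.
∫[-4,-3] (3*x - 5) dx = -31/2; the area of that piece is 31/2.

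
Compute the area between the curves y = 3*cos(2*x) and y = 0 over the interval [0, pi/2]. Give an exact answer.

3

The difference (3*cos(2*x)) - (0) = 3*cos(2*x) changes sign at x = pi/4 inside [0, pi/2], so split the integral there.
∫[0,pi/4] (3*cos(2*x)) dx = 3/2.
∫[pi/4,pi/2] (3*cos(2*x)) dx = -3/2; the area of that piece is 3/2.
Total area = 3/2 + 3/2 = 3.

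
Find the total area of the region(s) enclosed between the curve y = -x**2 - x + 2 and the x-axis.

9/2

The curve meets the x-axis where -x**2 - x + 2 = 0, i.e. -(x - 1)*(x + 2) = 0, at x = -2, 1.
On [-2, 1] the curve lies above the axis; ∫[-2,1] (-x**2 - x + 2) dx = 9/2, giving area 9/2.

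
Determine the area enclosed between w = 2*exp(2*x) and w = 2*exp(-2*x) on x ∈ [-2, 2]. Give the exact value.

The difference (2*exp(2*x)) - (2*exp(-2*x)) = 2*exp(2*x) - 2*exp(-2*x) changes sign at x = 0 inside [-2, 2], so split the integral there.
∫[-2,0] (2*exp(2*x) - 2*exp(-2*x)) dx = -exp(4) - exp(-4) + 2; the area of that piece is -2 + exp(-4) + exp(4).
∫[0,2] (2*exp(2*x) - 2*exp(-2*x)) dx = -2 + exp(-4) + exp(4).
Total area = (-2 + exp(-4) + exp(4)) + (-2 + exp(-4) + exp(4)) = -4 + 2*exp(-4) + 2*exp(4).

-4 + 2*exp(-4) + 2*exp(4)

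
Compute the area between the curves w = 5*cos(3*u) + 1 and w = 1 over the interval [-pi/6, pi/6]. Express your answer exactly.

10/3

On [-pi/6, pi/6], (5*cos(3*u) + 1) - (1) = 5*cos(3*u) is ≥ 0 throughout, so the area is a single integral of |5*cos(3*u)|.
∫[-pi/6,pi/6] (5*cos(3*u)) du = 10/3.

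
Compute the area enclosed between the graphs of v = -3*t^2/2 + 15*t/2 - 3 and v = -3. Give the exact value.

125/4

Set the curves equal: -3*t^2/2 + 15*t/2 - 3 = -3, so -3*t^2/2 + 15*t/2 = 0, which factors as -3*t*(t - 5)/2 = 0. The curves meet at t = 0, 5.
On [0, 5], v = -3*t^2/2 + 15*t/2 - 3 is on top; that piece has area ∫[0,5] (-3*t^2/2 + 15*t/2) dt = 125/4.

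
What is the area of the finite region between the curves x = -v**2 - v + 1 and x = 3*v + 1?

32/3

Both boundary curves give x as a function of v, so integrate with respect to v. Setting them equal: -v**2 - 4*v = 0, i.e. -v*(v + 4) = 0, so they meet at v = -4, 0.
For v in [-4, 0], x = -v**2 - v + 1 is on the right; area = ∫[-4,0] (-v**2 - 4*v) dv = 32/3.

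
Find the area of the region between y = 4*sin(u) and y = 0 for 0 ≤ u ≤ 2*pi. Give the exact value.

The difference (4*sin(u)) - (0) = 4*sin(u) changes sign at u = pi inside [0, 2*pi], so split the integral there.
∫[0,pi] (4*sin(u)) du = 8.
∫[pi,2*pi] (4*sin(u)) du = -8; the area of that piece is 8.
Total area = 8 + 8 = 16.

16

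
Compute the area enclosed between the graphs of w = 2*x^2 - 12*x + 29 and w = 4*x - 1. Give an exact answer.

8/3

Set the curves equal: 2*x^2 - 12*x + 29 = 4*x - 1, so 2*x^2 - 16*x + 30 = 0, which factors as 2*(x - 5)*(x - 3) = 0. The curves meet at x = 3, 5.
On [3, 5], w = 4*x - 1 is on top; that piece has area ∫[3,5] (-(2*x^2 - 16*x + 30)) dx = 8/3.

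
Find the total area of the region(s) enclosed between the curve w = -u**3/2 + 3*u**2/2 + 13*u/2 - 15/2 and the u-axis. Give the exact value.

64

The curve meets the u-axis where -u**3/2 + 3*u**2/2 + 13*u/2 - 15/2 = 0, i.e. -(u - 5)*(u - 1)*(u + 3)/2 = 0, at u = -3, 1, 5.
On [-3, 1] the curve lies below the axis; ∫[-3,1] (-u**3/2 + 3*u**2/2 + 13*u/2 - 15/2) du = -32, giving area 32.
On [1, 5] the curve lies above the axis; ∫[1,5] (-u**3/2 + 3*u**2/2 + 13*u/2 - 15/2) du = 32, giving area 32.
Total area = 32 + 32 = 64.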